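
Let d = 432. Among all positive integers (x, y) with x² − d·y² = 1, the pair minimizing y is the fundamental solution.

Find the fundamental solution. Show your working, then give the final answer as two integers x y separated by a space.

d=432: √d = [20; 1,3,1,1,1,3,1,40] (ℓ=8, even), read p_7/q_7
step 0: (20, 1)  from 20·(1,0) + (0,1)
step 1: (21, 1)  from 1·(20,1) + (1,0)
step 2: (83, 4)  from 3·(21,1) + (20,1)
step 3: (104, 5)  from 1·(83,4) + (21,1)
step 4: (187, 9)  from 1·(104,5) + (83,4)
step 5: (291, 14)  from 1·(187,9) + (104,5)
step 6: (1060, 51)  from 3·(291,14) + (187,9)
step 7: (1351, 65)  from 1·(1060,51) + (291,14)
→ (1351, 65).  Check: 1351²=1825201, 432·65²=1825200, difference 1.

1351 65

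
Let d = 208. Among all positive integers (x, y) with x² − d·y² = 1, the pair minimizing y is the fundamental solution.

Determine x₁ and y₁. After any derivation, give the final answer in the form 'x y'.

√208 = [14; 2,2,1,2,2,28, …], period ℓ=6 (even) → k=5
step 0: (14, 1)  from 14·(1,0) + (0,1)
…
step 3: (101, 7)  from 1·(72,5) + (29,2)
step 4: (274, 19)  from 2·(101,7) + (72,5)
step 5: (649, 45)  from 2·(274,19) + (101,7)
(x₁, y₁) = (649, 45);  649² − 208·45² = 1 ✓

649 45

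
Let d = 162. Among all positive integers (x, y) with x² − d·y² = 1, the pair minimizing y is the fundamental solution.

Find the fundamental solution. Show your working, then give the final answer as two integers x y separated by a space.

19601 1540

[12; 1,2,1,2,12,2,1,2,1,24] for √162; ℓ=10 ⇒ convergent index 9
k=0  a_k=12  p_k/q_k = 12/1
k=1  a_k=1  p_k/q_k = 13/1
k=2  a_k=2  p_k/q_k = 38/3
k=3  a_k=1  p_k/q_k = 51/4
k=4  a_k=2  p_k/q_k = 140/11
k=5  a_k=12  p_k/q_k = 1731/136
k=6  a_k=2  p_k/q_k = 3602/283
k=7  a_k=1  p_k/q_k = 5333/419
k=8  a_k=2  p_k/q_k = 14268/1121
k=9  a_k=1  p_k/q_k = 19601/1540
(x₁, y₁) = (19601, 1540);  19601² − 162·1540² = 1 ✓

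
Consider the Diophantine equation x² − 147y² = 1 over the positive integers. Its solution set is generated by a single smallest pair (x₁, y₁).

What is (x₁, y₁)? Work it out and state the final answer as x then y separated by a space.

√147 → a₀=12, period (8,24); ℓ=2 even so k=1
i=0: a=12 ⇒ p=12, q=1
i=1: a=8 ⇒ p=97, q=8
fundamental: x₁=97, y₁=8  (since 9409 − 147·64 = 1)

97 8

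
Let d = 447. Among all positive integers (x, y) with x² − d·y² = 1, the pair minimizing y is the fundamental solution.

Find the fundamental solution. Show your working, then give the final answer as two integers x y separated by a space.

d=447: √d = [21; 7,42] (ℓ=2, even), read p_1/q_1
step 0: (21, 1)  from 21·(1,0) + (0,1)
step 1: (148, 7)  from 7·(21,1) + (1,0)
fundamental: x₁=148, y₁=7  (since 21904 − 447·49 = 1)

148 7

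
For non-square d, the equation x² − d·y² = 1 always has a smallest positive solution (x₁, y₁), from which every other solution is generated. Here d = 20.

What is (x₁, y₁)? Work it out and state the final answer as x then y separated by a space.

√20 = [4; 2,8, …], period ℓ=2 (even) → k=1
a_0=4:  p_0=4·1+0=4,  q_0=4·0+1=1
a_1=2:  p_1=2·4+1=9,  q_1=2·1+0=2
→ (9, 2).  Check: 9²=81, 20·2²=80, difference 1.

9 2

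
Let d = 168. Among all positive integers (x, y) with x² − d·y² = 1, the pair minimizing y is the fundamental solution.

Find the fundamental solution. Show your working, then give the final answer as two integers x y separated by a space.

d=168: √d = [12; 1,24] (ℓ=2, even), read p_1/q_1
i=0: a=12 ⇒ p=12, q=1
i=1: a=1 ⇒ p=13, q=1
(x₁, y₁) = (13, 1);  13² − 168·1² = 1 ✓

13 1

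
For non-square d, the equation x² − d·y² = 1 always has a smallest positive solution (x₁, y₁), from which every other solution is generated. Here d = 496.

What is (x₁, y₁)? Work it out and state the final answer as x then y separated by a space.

4620799 207480

√496 = [22; 3,1,2,4,1,…,1,3,44, …], period ℓ=16 (even) → k=15
k=0  a_k=22  p_k/q_k = 22/1
k=1  a_k=3  p_k/q_k = 67/3
…
k=5  a_k=1  p_k/q_k = 1314/59
…
k=7  a_k=2  p_k/q_k = 6080/273
k=8  a_k=2  p_k/q_k = 14543/653
…
k=12  a_k=4  p_k/q_k = 389209/17476
…
k=14  a_k=1  p_k/q_k = 1252502/56239
k=15  a_k=3  p_k/q_k = 4620799/207480
→ (4620799, 207480).  Check: 4620799²=21351783398401, 496·207480²=21351783398400, difference 1.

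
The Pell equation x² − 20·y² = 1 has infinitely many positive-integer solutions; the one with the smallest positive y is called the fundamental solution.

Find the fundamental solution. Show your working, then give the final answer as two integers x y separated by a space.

9 2

[4; 2,8] for √20; ℓ=2 ⇒ convergent index 1
step 0: (4, 1)  from 4·(1,0) + (0,1)
step 1: (9, 2)  from 2·(4,1) + (1,0)
(x₁, y₁) = (9, 2);  9² − 20·2² = 1 ✓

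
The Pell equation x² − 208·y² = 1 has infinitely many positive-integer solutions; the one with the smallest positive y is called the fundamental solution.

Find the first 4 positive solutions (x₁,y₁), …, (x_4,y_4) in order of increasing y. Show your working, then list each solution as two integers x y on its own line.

649 45
842401 58410
1093435849 75816135
1419278889601 98409284820

√208 → a₀=14, period (2,2,1,2,2,28); ℓ=6 even so k=5
i=0: a=14 ⇒ p=14, q=1
…
i=3: a=1 ⇒ p=101, q=7
i=4: a=2 ⇒ p=274, q=19
i=5: a=2 ⇒ p=649, q=45
→ (649, 45).  Check: 649²=421201, 208·45²=421200, difference 1.
n=2: (649,45)∘(649,45) = (649·649+208·45·45, 649·45+45·649) = (842401,58410)
n=3: (842401,58410)∘(649,45) = (649·842401+208·45·58410, 649·58410+45·842401) = (1093435849,75816135)
n=4: (1093435849,75816135)∘(649,45) = (649·1093435849+208·45·75816135, 649·75816135+45·1093435849) = (1419278889601,98409284820)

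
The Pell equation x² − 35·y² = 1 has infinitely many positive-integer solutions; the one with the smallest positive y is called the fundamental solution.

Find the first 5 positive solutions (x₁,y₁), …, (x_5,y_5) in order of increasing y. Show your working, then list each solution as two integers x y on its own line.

6 1
71 12
846 143
10081 1704
120126 20305

√35 → a₀=5, period (1,10); ℓ=2 even so k=1
i=0: a=5 ⇒ p=5, q=1
i=1: a=1 ⇒ p=6, q=1
fundamental: x₁=6, y₁=1  (since 36 − 35·1 = 1)
(6+1√35)^2 = 71 + 12√35
(6+1√35)^3 = 846 + 143√35
(6+1√35)^4 = 10081 + 1704√35
(6+1√35)^5 = 120126 + 20305√35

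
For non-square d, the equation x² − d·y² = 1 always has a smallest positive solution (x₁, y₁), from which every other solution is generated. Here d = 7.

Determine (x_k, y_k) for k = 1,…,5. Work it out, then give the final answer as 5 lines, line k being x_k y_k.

8 3
127 48
2024 765
32257 12192
514088 194307

√7 = [2; 1,1,1,4, …], period ℓ=4 (even) → k=3
i=0: a=2 ⇒ p=2, q=1
…
i=2: a=1 ⇒ p=5, q=2
i=3: a=1 ⇒ p=8, q=3
→ (8, 3).  Check: 8²=64, 7·3²=63, difference 1.
n=2: (8,3)∘(8,3) = (8·8+7·3·3, 8·3+3·8) = (127,48)
n=3: (127,48)∘(8,3) = (8·127+7·3·48, 8·48+3·127) = (2024,765)
n=4: (2024,765)∘(8,3) = (8·2024+7·3·765, 8·765+3·2024) = (32257,12192)
n=5: (32257,12192)∘(8,3) = (8·32257+7·3·12192, 8·12192+3·32257) = (514088,194307)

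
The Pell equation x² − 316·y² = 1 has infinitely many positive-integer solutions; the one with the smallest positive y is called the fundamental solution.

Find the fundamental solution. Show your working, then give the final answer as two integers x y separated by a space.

12799 720

[17; 1,3,2,8,2,3,1,34] for √316; ℓ=8 ⇒ convergent index 7
i=0: a=17 ⇒ p=17, q=1
i=1: a=1 ⇒ p=18, q=1
i=2: a=3 ⇒ p=71, q=4
i=3: a=2 ⇒ p=160, q=9
…
i=5: a=2 ⇒ p=2862, q=161
i=6: a=3 ⇒ p=9937, q=559
i=7: a=1 ⇒ p=12799, q=720
→ (12799, 720).  Check: 12799²=163814401, 316·720²=163814400, difference 1.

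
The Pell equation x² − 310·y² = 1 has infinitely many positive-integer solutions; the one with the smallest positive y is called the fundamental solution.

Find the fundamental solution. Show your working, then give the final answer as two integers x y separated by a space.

√310 → a₀=17, period (1,1,1,1,5,…,1,1,34); ℓ=16 even so k=15
k=0  a_k=17  p_k/q_k = 17/1
k=1  a_k=1  p_k/q_k = 18/1
k=2  a_k=1  p_k/q_k = 35/2
…
k=4  a_k=1  p_k/q_k = 88/5
k=5  a_k=5  p_k/q_k = 493/28
…
k=7  a_k=1  p_k/q_k = 2060/117
…
k=9  a_k=1  p_k/q_k = 7747/440
k=10  a_k=3  p_k/q_k = 28928/1643
k=11  a_k=5  p_k/q_k = 152387/8655
k=12  a_k=1  p_k/q_k = 181315/10298
k=13  a_k=1  p_k/q_k = 333702/18953
k=14  a_k=1  p_k/q_k = 515017/29251
k=15  a_k=1  p_k/q_k = 848719/48204
(x₁, y₁) = (848719, 48204);  848719² − 310·48204² = 1 ✓

848719 48204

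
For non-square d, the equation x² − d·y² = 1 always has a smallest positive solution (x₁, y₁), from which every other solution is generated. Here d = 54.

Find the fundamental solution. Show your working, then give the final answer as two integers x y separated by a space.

√54 = [7; 2,1,6,1,2,14, …], period ℓ=6 (even) → k=5
i=0: a=7 ⇒ p=7, q=1
i=1: a=2 ⇒ p=15, q=2
i=2: a=1 ⇒ p=22, q=3
…
i=4: a=1 ⇒ p=169, q=23
i=5: a=2 ⇒ p=485, q=66
(x₁, y₁) = (485, 66);  485² − 54·66² = 1 ✓

485 66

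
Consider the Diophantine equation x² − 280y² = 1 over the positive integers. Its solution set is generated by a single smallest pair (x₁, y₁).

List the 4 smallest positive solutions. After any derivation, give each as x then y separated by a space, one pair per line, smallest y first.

251 15
126001 7530
63252251 3780045
31752504001 1897575060

d=280: √d = [16; 1,2,1,2,1,32] (ℓ=6, even), read p_5/q_5
step 0: (16, 1)  from 16·(1,0) + (0,1)
step 1: (17, 1)  from 1·(16,1) + (1,0)
step 2: (50, 3)  from 2·(17,1) + (16,1)
…
step 4: (184, 11)  from 2·(67,4) + (50,3)
step 5: (251, 15)  from 1·(184,11) + (67,4)
→ (251, 15).  Check: 251²=63001, 280·15²=63000, difference 1.
(251+15√280)^2 = 126001 + 7530√280
(251+15√280)^3 = 63252251 + 3780045√280
(251+15√280)^4 = 31752504001 + 1897575060√280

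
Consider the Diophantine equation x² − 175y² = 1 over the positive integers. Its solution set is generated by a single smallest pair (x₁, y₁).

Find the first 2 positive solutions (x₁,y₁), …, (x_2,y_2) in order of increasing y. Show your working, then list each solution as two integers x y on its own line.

[13; 4,2,1,2,4,26] for √175; ℓ=6 ⇒ convergent index 5
k=0  a_k=13  p_k/q_k = 13/1
k=1  a_k=4  p_k/q_k = 53/4
k=2  a_k=2  p_k/q_k = 119/9
k=3  a_k=1  p_k/q_k = 172/13
k=4  a_k=2  p_k/q_k = 463/35
k=5  a_k=4  p_k/q_k = 2024/153
(x₁, y₁) = (2024, 153);  2024² − 175·153² = 1 ✓
k=2:  x_2 = 2024·2024+175·153·153 = 8193151,  y_2 = 2024·153+153·2024 = 619344

2024 153
8193151 619344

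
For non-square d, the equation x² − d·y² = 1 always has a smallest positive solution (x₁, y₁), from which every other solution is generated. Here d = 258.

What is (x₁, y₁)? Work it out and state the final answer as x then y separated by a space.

257 16

√258 → a₀=16, period (16,32); ℓ=2 even so k=1
a_0=16:  p_0=16·1+0=16,  q_0=16·0+1=1
a_1=16:  p_1=16·16+1=257,  q_1=16·1+0=16
fundamental: x₁=257, y₁=16  (since 66049 − 258·256 = 1)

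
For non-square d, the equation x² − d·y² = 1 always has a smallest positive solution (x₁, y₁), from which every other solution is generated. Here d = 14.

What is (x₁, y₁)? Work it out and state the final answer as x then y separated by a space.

15 4

√14 = [3; 1,2,1,6, …], period ℓ=4 (even) → k=3
k=0  a_k=3  p_k/q_k = 3/1
…
k=2  a_k=2  p_k/q_k = 11/3
k=3  a_k=1  p_k/q_k = 15/4
→ (15, 4).  Check: 15²=225, 14·4²=224, difference 1.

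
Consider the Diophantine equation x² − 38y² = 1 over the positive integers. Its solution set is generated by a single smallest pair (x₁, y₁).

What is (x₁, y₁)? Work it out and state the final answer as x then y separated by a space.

√38 → a₀=6, period (6,12); ℓ=2 even so k=1
a_0=6:  p_0=6·1+0=6,  q_0=6·0+1=1
a_1=6:  p_1=6·6+1=37,  q_1=6·1+0=6
fundamental: x₁=37, y₁=6  (since 1369 − 38·36 = 1)

37 6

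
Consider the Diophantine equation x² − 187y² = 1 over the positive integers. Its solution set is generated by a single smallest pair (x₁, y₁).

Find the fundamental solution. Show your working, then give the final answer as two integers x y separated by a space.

1682 123

d=187: √d = [13; 1,2,13,2,1,26] (ℓ=6, even), read p_5/q_5
i=0: a=13 ⇒ p=13, q=1
…
i=2: a=2 ⇒ p=41, q=3
i=3: a=13 ⇒ p=547, q=40
i=4: a=2 ⇒ p=1135, q=83
i=5: a=1 ⇒ p=1682, q=123
fundamental: x₁=1682, y₁=123  (since 2829124 − 187·15129 = 1)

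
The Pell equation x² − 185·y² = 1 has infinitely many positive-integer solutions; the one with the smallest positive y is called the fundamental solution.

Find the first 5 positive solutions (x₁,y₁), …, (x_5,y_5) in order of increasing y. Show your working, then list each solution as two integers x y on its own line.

9249 680
171088001 12578640
3164785833249 232679682040
58542208172352001 4304108745797280
1082913763607381481249 79617403347078403400

d=185: √d = [13; 1,1,1,1,26] (ℓ=5, odd), read p_9/q_9
a_0=13:  p_0=13·1+0=13,  q_0=13·0+1=1
…
a_4=1:  p_4=1·41+27=68,  q_4=1·3+2=5
…
a_6=1:  p_6=1·1809+68=1877,  q_6=1·133+5=138
…
a_8=1:  p_8=1·3686+1877=5563,  q_8=1·271+138=409
a_9=1:  p_9=1·5563+3686=9249,  q_9=1·409+271=680
→ (9249, 680).  Check: 9249²=85544001, 185·680²=85544000, difference 1.
k=2:  x_2 = 9249·9249+185·680·680 = 171088001,  y_2 = 9249·680+680·9249 = 12578640
k=3:  x_3 = 9249·171088001+185·680·12578640 = 3164785833249,  y_3 = 9249·12578640+680·171088001 = 232679682040
k=4:  x_4 = 9249·3164785833249+185·680·232679682040 = 58542208172352001,  y_4 = 9249·232679682040+680·3164785833249 = 4304108745797280
k=5:  x_5 = 9249·58542208172352001+185·680·4304108745797280 = 1082913763607381481249,  y_5 = 9249·4304108745797280+680·58542208172352001 = 79617403347078403400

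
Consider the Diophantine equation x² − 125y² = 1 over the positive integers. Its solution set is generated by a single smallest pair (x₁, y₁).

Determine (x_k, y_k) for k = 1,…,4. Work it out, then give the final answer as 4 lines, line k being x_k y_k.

√125 = [11; 5,1,1,5,22, …], period ℓ=5 (odd) → k=9
a_0=11:  p_0=11·1+0=11,  q_0=11·0+1=1
a_1=5:  p_1=5·11+1=56,  q_1=5·1+0=5
…
a_3=1:  p_3=1·67+56=123,  q_3=1·6+5=11
…
a_5=22:  p_5=22·682+123=15127,  q_5=22·61+11=1353
a_6=5:  p_6=5·15127+682=76317,  q_6=5·1353+61=6826
a_7=1:  p_7=1·76317+15127=91444,  q_7=1·6826+1353=8179
a_8=1:  p_8=1·91444+76317=167761,  q_8=1·8179+6826=15005
a_9=5:  p_9=5·167761+91444=930249,  q_9=5·15005+8179=83204
→ (930249, 83204).  Check: 930249²=865363202001, 125·83204²=865363202000, difference 1.
(x_2, y_2) = (930249·930249 + 125·83204·83204, 930249·83204 + 83204·930249) = (1730726404001, 154800875592)
(x_3, y_3) = (930249·1730726404001 + 125·83204·154800875592, 930249·154800875592 + 83204·1730726404001) = (3220013013190122249, 288006719437081612)
(x_4, y_4) = (930249·3220013013190122249 + 125·83204·288006719437081612, 930249·288006719437081612 + 83204·3220013013190122249) = (5990827771012465337616001, 535835925499096664087184)

930249 83204
1730726404001 154800875592
3220013013190122249 288006719437081612
5990827771012465337616001 535835925499096664087184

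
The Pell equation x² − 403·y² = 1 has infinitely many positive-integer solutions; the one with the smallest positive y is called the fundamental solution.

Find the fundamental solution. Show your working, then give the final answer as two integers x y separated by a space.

√403 = [20; 13,2,1,3,1,3,1,2,13,40, …], period ℓ=10 (even) → k=9
i=0: a=20 ⇒ p=20, q=1
i=1: a=13 ⇒ p=261, q=13
i=2: a=2 ⇒ p=542, q=27
i=3: a=1 ⇒ p=803, q=40
i=4: a=3 ⇒ p=2951, q=147
…
i=6: a=3 ⇒ p=14213, q=708
…
i=8: a=2 ⇒ p=50147, q=2498
i=9: a=13 ⇒ p=669878, q=33369
(x₁, y₁) = (669878, 33369);  669878² − 403·33369² = 1 ✓

669878 33369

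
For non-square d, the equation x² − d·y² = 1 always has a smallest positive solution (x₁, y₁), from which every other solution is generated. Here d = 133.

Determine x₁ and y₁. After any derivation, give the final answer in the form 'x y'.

2588599 224460

√133 → a₀=11, period (1,1,7,5,1,…,1,1,22); ℓ=16 even so k=15
i=0: a=11 ⇒ p=11, q=1
…
i=3: a=7 ⇒ p=173, q=15
…
i=6: a=1 ⇒ p=1949, q=169
i=7: a=1 ⇒ p=3010, q=261
i=8: a=2 ⇒ p=7969, q=691
…
i=11: a=1 ⇒ p=29927, q=2595
i=12: a=5 ⇒ p=168583, q=14618
…
i=14: a=1 ⇒ p=1378591, q=119539
i=15: a=1 ⇒ p=2588599, q=224460
(x₁, y₁) = (2588599, 224460);  2588599² − 133·224460² = 1 ✓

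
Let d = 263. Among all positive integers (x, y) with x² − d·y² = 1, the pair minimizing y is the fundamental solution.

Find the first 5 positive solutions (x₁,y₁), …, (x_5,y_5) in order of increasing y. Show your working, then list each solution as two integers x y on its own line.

139128 8579
38713200767 2387158224
10772180392483224 664241098768765
2997423827252098776577 184829071176614315616
834051164465087816782726488 51429798028655751907276931

√263 = [16; 4,1,1,1,1,15,1,1,1,1,4,32, …], period ℓ=12 (even) → k=11
step 0: (16, 1)  from 16·(1,0) + (0,1)
…
step 4: (227, 14)  from 1·(146,9) + (81,5)
…
step 6: (5822, 359)  from 15·(373,23) + (227,14)
step 7: (6195, 382)  from 1·(5822,359) + (373,23)
step 8: (12017, 741)  from 1·(6195,382) + (5822,359)
step 9: (18212, 1123)  from 1·(12017,741) + (6195,382)
step 10: (30229, 1864)  from 1·(18212,1123) + (12017,741)
step 11: (139128, 8579)  from 4·(30229,1864) + (18212,1123)
→ (139128, 8579).  Check: 139128²=19356600384, 263·8579²=19356600383, difference 1.
n=2: (139128,8579)∘(139128,8579) = (139128·139128+263·8579·8579, 139128·8579+8579·139128) = (38713200767,2387158224)
n=3: (38713200767,2387158224)∘(139128,8579) = (139128·38713200767+263·8579·2387158224, 139128·2387158224+8579·38713200767) = (10772180392483224,664241098768765)
n=4: (10772180392483224,664241098768765)∘(139128,8579) = (139128·10772180392483224+263·8579·664241098768765, 139128·664241098768765+8579·10772180392483224) = (2997423827252098776577,184829071176614315616)
n=5: (2997423827252098776577,184829071176614315616)∘(139128,8579) = (139128·2997423827252098776577+263·8579·184829071176614315616, 139128·184829071176614315616+8579·2997423827252098776577) = (834051164465087816782726488,51429798028655751907276931)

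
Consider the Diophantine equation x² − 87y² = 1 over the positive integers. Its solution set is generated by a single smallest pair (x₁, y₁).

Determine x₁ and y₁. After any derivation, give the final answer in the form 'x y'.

28 3

√87 = [9; 3,18, …], period ℓ=2 (even) → k=1
a_0=9:  p_0=9·1+0=9,  q_0=9·0+1=1
a_1=3:  p_1=3·9+1=28,  q_1=3·1+0=3
→ (28, 3).  Check: 28²=784, 87·3²=783, difference 1.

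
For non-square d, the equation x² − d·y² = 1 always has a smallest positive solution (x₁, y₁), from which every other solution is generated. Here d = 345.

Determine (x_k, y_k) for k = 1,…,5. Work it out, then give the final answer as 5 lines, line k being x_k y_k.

[18; 1,1,2,1,6,1,2,1,1,36] for √345; ℓ=10 ⇒ convergent index 9
a_0=18:  p_0=18·1+0=18,  q_0=18·0+1=1
…
a_4=1:  p_4=1·93+37=130,  q_4=1·5+2=7
…
a_7=2:  p_7=2·1003+873=2879,  q_7=2·54+47=155
a_8=1:  p_8=1·2879+1003=3882,  q_8=1·155+54=209
a_9=1:  p_9=1·3882+2879=6761,  q_9=1·209+155=364
fundamental: x₁=6761, y₁=364  (since 45711121 − 345·132496 = 1)
(6761+364√345)^2 = 91422241 + 4922008√345
(6761+364√345)^3 = 1236211536041 + 66555391812√345
(6761+364√345)^4 = 16716052298924161 + 899962003159856√345
(6761+364√345)^5 = 226034457949840969001 + 12169286140172181020√345

6761 364
91422241 4922008
1236211536041 66555391812
16716052298924161 899962003159856
226034457949840969001 12169286140172181020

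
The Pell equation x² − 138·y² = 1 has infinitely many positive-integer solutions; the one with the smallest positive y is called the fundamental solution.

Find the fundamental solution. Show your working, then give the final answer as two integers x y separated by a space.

47 4

√138 → a₀=11, period (1,2,1,22); ℓ=4 even so k=3
step 0: (11, 1)  from 11·(1,0) + (0,1)
step 1: (12, 1)  from 1·(11,1) + (1,0)
step 2: (35, 3)  from 2·(12,1) + (11,1)
step 3: (47, 4)  from 1·(35,3) + (12,1)
(x₁, y₁) = (47, 4);  47² − 138·4² = 1 ✓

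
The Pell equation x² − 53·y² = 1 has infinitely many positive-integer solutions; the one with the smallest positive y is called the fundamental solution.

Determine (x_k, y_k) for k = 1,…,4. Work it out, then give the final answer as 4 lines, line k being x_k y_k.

√53 = [7; 3,1,1,3,14, …], period ℓ=5 (odd) → k=9
i=0: a=7 ⇒ p=7, q=1
…
i=2: a=1 ⇒ p=29, q=4
…
i=8: a=1 ⇒ p=18557, q=2549
i=9: a=3 ⇒ p=66249, q=9100
(x₁, y₁) = (66249, 9100);  66249² − 53·9100² = 1 ✓
(66249+9100√53)^2 = 8777860001 + 1205731800√53
(66249+9100√53)^3 = 1163048894346249 + 159757052027300√53
(66249+9100√53)^4 = 154101652394311440001 + 21167489878307463600√53

66249 9100
8777860001 1205731800
1163048894346249 159757052027300
154101652394311440001 21167489878307463600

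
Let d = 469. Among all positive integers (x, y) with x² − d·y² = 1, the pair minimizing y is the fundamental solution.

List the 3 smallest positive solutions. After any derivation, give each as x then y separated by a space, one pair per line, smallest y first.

d=469: √d = [21; 1,1,1,10,6,10,1,1,1,42] (ℓ=10, even), read p_9/q_9
step 0: (21, 1)  from 21·(1,0) + (0,1)
…
step 4: (693, 32)  from 10·(65,3) + (43,2)
…
step 6: (42923, 1982)  from 10·(4223,195) + (693,32)
…
step 8: (90069, 4159)  from 1·(47146,2177) + (42923,1982)
step 9: (137215, 6336)  from 1·(90069,4159) + (47146,2177)
→ (137215, 6336).  Check: 137215²=18827956225, 469·6336²=18827956224, difference 1.
(137215+6336√469)^2 = 37655912449 + 1738788480√469
(137215+6336√469)^3 = 10333912053241855 + 477175722560064√469

137215 6336
37655912449 1738788480
10333912053241855 477175722560064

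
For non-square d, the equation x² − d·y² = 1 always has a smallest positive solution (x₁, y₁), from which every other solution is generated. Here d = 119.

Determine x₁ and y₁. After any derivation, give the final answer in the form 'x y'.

120 11

d=119: √d = [10; 1,9,1,20] (ℓ=4, even), read p_3/q_3
step 0: (10, 1)  from 10·(1,0) + (0,1)
step 1: (11, 1)  from 1·(10,1) + (1,0)
step 2: (109, 10)  from 9·(11,1) + (10,1)
step 3: (120, 11)  from 1·(109,10) + (11,1)
fundamental: x₁=120, y₁=11  (since 14400 − 119·121 = 1)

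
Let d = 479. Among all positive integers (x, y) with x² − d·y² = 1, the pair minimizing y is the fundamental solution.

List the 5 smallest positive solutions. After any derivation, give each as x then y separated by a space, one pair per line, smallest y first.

2989440 136591
17873503027199 816661198080
106863529779256567680 4882719303976413809
638924220926583633867571201 29193192792157684333155840
3820051246013425493328364845667200 174542596521170852986514812245391

d=479: √d = [21; 1,7,1,3,2,21,2,3,1,7,1,42] (ℓ=12, even), read p_11/q_11
i=0: a=21 ⇒ p=21, q=1
i=1: a=1 ⇒ p=22, q=1
i=2: a=7 ⇒ p=175, q=8
…
i=5: a=2 ⇒ p=1729, q=79
…
i=9: a=1 ⇒ p=340591, q=15562
i=10: a=7 ⇒ p=2648849, q=121029
i=11: a=1 ⇒ p=2989440, q=136591
→ (2989440, 136591).  Check: 2989440²=8936751513600, 479·136591²=8936751513599, difference 1.
n=2: (2989440,136591)∘(2989440,136591) = (2989440·2989440+479·136591·136591, 2989440·136591+136591·2989440) = (17873503027199,816661198080)
n=3: (17873503027199,816661198080)∘(2989440,136591) = (2989440·17873503027199+479·136591·816661198080, 2989440·816661198080+136591·17873503027199) = (106863529779256567680,4882719303976413809)
n=4: (106863529779256567680,4882719303976413809)∘(2989440,136591) = (2989440·106863529779256567680+479·136591·4882719303976413809, 2989440·4882719303976413809+136591·106863529779256567680) = (638924220926583633867571201,29193192792157684333155840)
n=5: (638924220926583633867571201,29193192792157684333155840)∘(2989440,136591) = (2989440·638924220926583633867571201+479·136591·29193192792157684333155840, 2989440·29193192792157684333155840+136591·638924220926583633867571201) = (3820051246013425493328364845667200,174542596521170852986514812245391)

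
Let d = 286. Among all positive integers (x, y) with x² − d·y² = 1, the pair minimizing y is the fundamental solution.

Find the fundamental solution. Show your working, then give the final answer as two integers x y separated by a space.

561835 33222

√286 → a₀=16, period (1,10,3,3,2,3,3,10,1,32); ℓ=10 even so k=9
k=0  a_k=16  p_k/q_k = 16/1
k=1  a_k=1  p_k/q_k = 17/1
k=2  a_k=10  p_k/q_k = 186/11
…
k=5  a_k=2  p_k/q_k = 4397/260
…
k=7  a_k=3  p_k/q_k = 49703/2939
k=8  a_k=10  p_k/q_k = 512132/30283
k=9  a_k=1  p_k/q_k = 561835/33222
→ (561835, 33222).  Check: 561835²=315658567225, 286·33222²=315658567224, difference 1.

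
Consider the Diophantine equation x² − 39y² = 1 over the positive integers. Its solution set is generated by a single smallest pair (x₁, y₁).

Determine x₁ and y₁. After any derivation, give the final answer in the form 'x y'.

25 4

√39 → a₀=6, period (4,12); ℓ=2 even so k=1
i=0: a=6 ⇒ p=6, q=1
i=1: a=4 ⇒ p=25, q=4
→ (25, 4).  Check: 25²=625, 39·4²=624, difference 1.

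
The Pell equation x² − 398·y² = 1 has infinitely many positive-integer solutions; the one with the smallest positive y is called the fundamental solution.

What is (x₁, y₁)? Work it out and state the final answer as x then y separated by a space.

399 20

d=398: √d = [19; 1,18,1,38] (ℓ=4, even), read p_3/q_3
i=0: a=19 ⇒ p=19, q=1
…
i=2: a=18 ⇒ p=379, q=19
i=3: a=1 ⇒ p=399, q=20
→ (399, 20).  Check: 399²=159201, 398·20²=159200, difference 1.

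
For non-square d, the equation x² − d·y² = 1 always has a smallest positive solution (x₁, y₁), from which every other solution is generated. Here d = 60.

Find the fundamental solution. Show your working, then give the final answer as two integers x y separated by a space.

31 4

[7; 1,2,1,14] for √60; ℓ=4 ⇒ convergent index 3
step 0: (7, 1)  from 7·(1,0) + (0,1)
step 1: (8, 1)  from 1·(7,1) + (1,0)
step 2: (23, 3)  from 2·(8,1) + (7,1)
step 3: (31, 4)  from 1·(23,3) + (8,1)
→ (31, 4).  Check: 31²=961, 60·4²=960, difference 1.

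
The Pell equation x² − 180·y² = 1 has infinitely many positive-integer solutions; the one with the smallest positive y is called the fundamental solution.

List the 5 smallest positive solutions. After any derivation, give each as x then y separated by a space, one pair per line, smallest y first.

√180 → a₀=13, period (2,2,2,26); ℓ=4 even so k=3
k=0  a_k=13  p_k/q_k = 13/1
…
k=2  a_k=2  p_k/q_k = 67/5
k=3  a_k=2  p_k/q_k = 161/12
→ (161, 12).  Check: 161²=25921, 180·12²=25920, difference 1.
(161+12√180)^2 = 51841 + 3864√180
(161+12√180)^3 = 16692641 + 1244196√180
(161+12√180)^4 = 5374978561 + 400627248√180
(161+12√180)^5 = 1730726404001 + 129000729660√180

161 12
51841 3864
16692641 1244196
5374978561 400627248
1730726404001 129000729660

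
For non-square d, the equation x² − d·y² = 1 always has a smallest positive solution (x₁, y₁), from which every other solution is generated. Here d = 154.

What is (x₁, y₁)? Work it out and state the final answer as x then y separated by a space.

[12; 2,2,3,1,2,1,3,2,2,24] for √154; ℓ=10 ⇒ convergent index 9
a_0=12:  p_0=12·1+0=12,  q_0=12·0+1=1
a_1=2:  p_1=2·12+1=25,  q_1=2·1+0=2
a_2=2:  p_2=2·25+12=62,  q_2=2·2+1=5
…
a_7=3:  p_7=3·1030+757=3847,  q_7=3·83+61=310
a_8=2:  p_8=2·3847+1030=8724,  q_8=2·310+83=703
a_9=2:  p_9=2·8724+3847=21295,  q_9=2·703+310=1716
(x₁, y₁) = (21295, 1716);  21295² − 154·1716² = 1 ✓

21295 1716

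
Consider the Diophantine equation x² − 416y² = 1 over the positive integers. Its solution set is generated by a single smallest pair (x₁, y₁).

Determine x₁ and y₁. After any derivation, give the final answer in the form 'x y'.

[20; 2,1,1,9,1,1,2,40] for √416; ℓ=8 ⇒ convergent index 7
a_0=20:  p_0=20·1+0=20,  q_0=20·0+1=1
a_1=2:  p_1=2·20+1=41,  q_1=2·1+0=2
a_2=1:  p_2=1·41+20=61,  q_2=1·2+1=3
…
a_6=1:  p_6=1·1081+979=2060,  q_6=1·53+48=101
a_7=2:  p_7=2·2060+1081=5201,  q_7=2·101+53=255
(x₁, y₁) = (5201, 255);  5201² − 416·255² = 1 ✓

5201 255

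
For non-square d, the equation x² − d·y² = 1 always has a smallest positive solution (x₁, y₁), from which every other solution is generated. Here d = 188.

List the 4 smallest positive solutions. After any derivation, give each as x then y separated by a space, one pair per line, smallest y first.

[13; 1,2,2,6,2,2,1,26] for √188; ℓ=8 ⇒ convergent index 7
a_0=13:  p_0=13·1+0=13,  q_0=13·0+1=1
a_1=1:  p_1=1·13+1=14,  q_1=1·1+0=1
…
a_3=2:  p_3=2·41+14=96,  q_3=2·3+1=7
a_4=6:  p_4=6·96+41=617,  q_4=6·7+3=45
a_5=2:  p_5=2·617+96=1330,  q_5=2·45+7=97
a_6=2:  p_6=2·1330+617=3277,  q_6=2·97+45=239
a_7=1:  p_7=1·3277+1330=4607,  q_7=1·239+97=336
→ (4607, 336).  Check: 4607²=21224449, 188·336²=21224448, difference 1.
k=2:  x_2 = 4607·4607+188·336·336 = 42448897,  y_2 = 4607·336+336·4607 = 3095904
k=3:  x_3 = 4607·42448897+188·336·3095904 = 391124132351,  y_3 = 4607·3095904+336·42448897 = 28525659120
k=4:  x_4 = 4607·391124132351+188·336·28525659120 = 3603817713033217,  y_4 = 4607·28525659120+336·391124132351 = 262835420035776

4607 336
42448897 3095904
391124132351 28525659120
3603817713033217 262835420035776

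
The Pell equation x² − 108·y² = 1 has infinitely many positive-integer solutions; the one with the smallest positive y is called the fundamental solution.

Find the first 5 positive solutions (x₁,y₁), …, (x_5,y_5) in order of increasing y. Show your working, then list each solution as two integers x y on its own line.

d=108: √d = [10; 2,1,1,4,1,1,2,20] (ℓ=8, even), read p_7/q_7
step 0: (10, 1)  from 10·(1,0) + (0,1)
…
step 2: (31, 3)  from 1·(21,2) + (10,1)
step 3: (52, 5)  from 1·(31,3) + (21,2)
step 4: (239, 23)  from 4·(52,5) + (31,3)
…
step 6: (530, 51)  from 1·(291,28) + (239,23)
step 7: (1351, 130)  from 2·(530,51) + (291,28)
→ (1351, 130).  Check: 1351²=1825201, 108·130²=1825200, difference 1.
(1351+130√108)^2 = 3650401 + 351260√108
(1351+130√108)^3 = 9863382151 + 949104390√108
(1351+130√108)^4 = 26650854921601 + 2564479710520√108
(1351+130√108)^5 = 72010600134783751 + 6929223228720650√108

1351 130
3650401 351260
9863382151 949104390
26650854921601 2564479710520
72010600134783751 6929223228720650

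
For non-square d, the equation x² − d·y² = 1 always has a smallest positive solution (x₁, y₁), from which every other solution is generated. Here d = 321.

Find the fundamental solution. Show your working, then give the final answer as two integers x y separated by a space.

[17; 1,10,1,34] for √321; ℓ=4 ⇒ convergent index 3
step 0: (17, 1)  from 17·(1,0) + (0,1)
step 1: (18, 1)  from 1·(17,1) + (1,0)
step 2: (197, 11)  from 10·(18,1) + (17,1)
step 3: (215, 12)  from 1·(197,11) + (18,1)
(x₁, y₁) = (215, 12);  215² − 321·12² = 1 ✓

215 12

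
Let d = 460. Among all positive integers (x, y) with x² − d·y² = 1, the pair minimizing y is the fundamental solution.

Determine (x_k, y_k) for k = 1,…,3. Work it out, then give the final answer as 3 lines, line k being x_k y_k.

√460 → a₀=21, period (2,4,3,1,2,10,2,1,3,4,2,42); ℓ=12 even so k=11
a_0=21:  p_0=21·1+0=21,  q_0=21·0+1=1
a_1=2:  p_1=2·21+1=43,  q_1=2·1+0=2
a_2=4:  p_2=4·43+21=193,  q_2=4·2+1=9
…
a_5=2:  p_5=2·815+622=2252,  q_5=2·38+29=105
a_6=10:  p_6=10·2252+815=23335,  q_6=10·105+38=1088
a_7=2:  p_7=2·23335+2252=48922,  q_7=2·1088+105=2281
a_8=1:  p_8=1·48922+23335=72257,  q_8=1·2281+1088=3369
a_9=3:  p_9=3·72257+48922=265693,  q_9=3·3369+2281=12388
a_10=4:  p_10=4·265693+72257=1135029,  q_10=4·12388+3369=52921
a_11=2:  p_11=2·1135029+265693=2535751,  q_11=2·52921+12388=118230
fundamental: x₁=2535751, y₁=118230  (since 6430033134001 − 460·13978332900 = 1)
k=2:  x_2 = 2535751·2535751+460·118230·118230 = 12860066268001,  y_2 = 2535751·118230+118230·2535751 = 599603681460
k=3:  x_3 = 2535751·12860066268001+460·118230·599603681460 = 65219851798297071751,  y_3 = 2535751·599603681460+118230·12860066268001 = 3040891269731634690

2535751 118230
12860066268001 599603681460
65219851798297071751 3040891269731634690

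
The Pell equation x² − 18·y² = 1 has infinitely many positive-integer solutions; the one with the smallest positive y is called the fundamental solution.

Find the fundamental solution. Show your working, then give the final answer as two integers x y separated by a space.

17 4

√18 = [4; 4,8, …], period ℓ=2 (even) → k=1
k=0  a_k=4  p_k/q_k = 4/1
k=1  a_k=4  p_k/q_k = 17/4
(x₁, y₁) = (17, 4);  17² − 18·4² = 1 ✓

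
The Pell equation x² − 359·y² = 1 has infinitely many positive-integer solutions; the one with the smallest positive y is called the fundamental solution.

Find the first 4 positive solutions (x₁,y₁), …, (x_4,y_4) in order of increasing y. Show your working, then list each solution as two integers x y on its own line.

√359 = [18; 1,17,1,36, …], period ℓ=4 (even) → k=3
a_0=18:  p_0=18·1+0=18,  q_0=18·0+1=1
…
a_2=17:  p_2=17·19+18=341,  q_2=17·1+1=18
a_3=1:  p_3=1·341+19=360,  q_3=1·18+1=19
(x₁, y₁) = (360, 19);  360² − 359·19² = 1 ✓
k=2:  x_2 = 360·360+359·19·19 = 259199,  y_2 = 360·19+19·360 = 13680
k=3:  x_3 = 360·259199+359·19·13680 = 186622920,  y_3 = 360·13680+19·259199 = 9849581
k=4:  x_4 = 360·186622920+359·19·9849581 = 134368243201,  y_4 = 360·9849581+19·186622920 = 7091684640

360 19
259199 13680
186622920 9849581
134368243201 7091684640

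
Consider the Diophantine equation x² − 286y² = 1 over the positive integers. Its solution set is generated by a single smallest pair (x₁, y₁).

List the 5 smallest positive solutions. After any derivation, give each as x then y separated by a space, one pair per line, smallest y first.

561835 33222
631317134449 37330564740
709392124465745995 41947235681362578
797122648497793485067201 47134850318039357456520
895702806436806213240996001675 52964017256829337557486465822

√286 = [16; 1,10,3,3,2,3,3,10,1,32, …], period ℓ=10 (even) → k=9
step 0: (16, 1)  from 16·(1,0) + (0,1)
step 1: (17, 1)  from 1·(16,1) + (1,0)
step 2: (186, 11)  from 10·(17,1) + (16,1)
…
step 4: (1911, 113)  from 3·(575,34) + (186,11)
…
step 7: (49703, 2939)  from 3·(15102,893) + (4397,260)
step 8: (512132, 30283)  from 10·(49703,2939) + (15102,893)
step 9: (561835, 33222)  from 1·(512132,30283) + (49703,2939)
fundamental: x₁=561835, y₁=33222  (since 315658567225 − 286·1103701284 = 1)
k=2:  x_2 = 561835·561835+286·33222·33222 = 631317134449,  y_2 = 561835·33222+33222·561835 = 37330564740
k=3:  x_3 = 561835·631317134449+286·33222·37330564740 = 709392124465745995,  y_3 = 561835·37330564740+33222·631317134449 = 41947235681362578
k=4:  x_4 = 561835·709392124465745995+286·33222·41947235681362578 = 797122648497793485067201,  y_4 = 561835·41947235681362578+33222·709392124465745995 = 47134850318039357456520
k=5:  x_5 = 561835·797122648497793485067201+286·33222·47134850318039357456520 = 895702806436806213240996001675,  y_5 = 561835·47134850318039357456520+33222·797122648497793485067201 = 52964017256829337557486465822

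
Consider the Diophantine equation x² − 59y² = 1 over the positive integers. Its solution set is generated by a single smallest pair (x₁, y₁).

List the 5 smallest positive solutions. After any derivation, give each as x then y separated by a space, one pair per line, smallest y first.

530 69
561799 73140
595506410 77528331
631236232801 82179957720
669109811262650 87110677654869

d=59: √d = [7; 1,2,7,2,1,14] (ℓ=6, even), read p_5/q_5
a_0=7:  p_0=7·1+0=7,  q_0=7·0+1=1
a_1=1:  p_1=1·7+1=8,  q_1=1·1+0=1
…
a_3=7:  p_3=7·23+8=169,  q_3=7·3+1=22
a_4=2:  p_4=2·169+23=361,  q_4=2·22+3=47
a_5=1:  p_5=1·361+169=530,  q_5=1·47+22=69
fundamental: x₁=530, y₁=69  (since 280900 − 59·4761 = 1)
k=2:  x_2 = 530·530+59·69·69 = 561799,  y_2 = 530·69+69·530 = 73140
k=3:  x_3 = 530·561799+59·69·73140 = 595506410,  y_3 = 530·73140+69·561799 = 77528331
k=4:  x_4 = 530·595506410+59·69·77528331 = 631236232801,  y_4 = 530·77528331+69·595506410 = 82179957720
k=5:  x_5 = 530·631236232801+59·69·82179957720 = 669109811262650,  y_5 = 530·82179957720+69·631236232801 = 87110677654869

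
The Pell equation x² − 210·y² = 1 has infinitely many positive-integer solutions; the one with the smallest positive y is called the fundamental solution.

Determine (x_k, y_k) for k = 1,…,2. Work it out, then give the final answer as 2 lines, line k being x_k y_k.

29 2
1681 116

d=210: √d = [14; 2,28] (ℓ=2, even), read p_1/q_1
a_0=14:  p_0=14·1+0=14,  q_0=14·0+1=1
a_1=2:  p_1=2·14+1=29,  q_1=2·1+0=2
→ (29, 2).  Check: 29²=841, 210·2²=840, difference 1.
k=2:  x_2 = 29·29+210·2·2 = 1681,  y_2 = 29·2+2·29 = 116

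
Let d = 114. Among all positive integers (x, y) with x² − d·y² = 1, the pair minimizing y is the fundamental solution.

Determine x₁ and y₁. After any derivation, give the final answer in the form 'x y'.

√114 = [10; 1,2,10,2,1,20, …], period ℓ=6 (even) → k=5
step 0: (10, 1)  from 10·(1,0) + (0,1)
…
step 2: (32, 3)  from 2·(11,1) + (10,1)
step 3: (331, 31)  from 10·(32,3) + (11,1)
step 4: (694, 65)  from 2·(331,31) + (32,3)
step 5: (1025, 96)  from 1·(694,65) + (331,31)
(x₁, y₁) = (1025, 96);  1025² − 114·96² = 1 ✓

1025 96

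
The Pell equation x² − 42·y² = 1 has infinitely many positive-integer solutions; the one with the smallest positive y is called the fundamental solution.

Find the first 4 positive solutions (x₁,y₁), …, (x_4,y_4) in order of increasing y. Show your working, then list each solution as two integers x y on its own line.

13 2
337 52
8749 1350
227137 35048

√42 → a₀=6, period (2,12); ℓ=2 even so k=1
k=0  a_k=6  p_k/q_k = 6/1
k=1  a_k=2  p_k/q_k = 13/2
→ (13, 2).  Check: 13²=169, 42·2²=168, difference 1.
n=2: (13,2)∘(13,2) = (13·13+42·2·2, 13·2+2·13) = (337,52)
n=3: (337,52)∘(13,2) = (13·337+42·2·52, 13·52+2·337) = (8749,1350)
n=4: (8749,1350)∘(13,2) = (13·8749+42·2·1350, 13·1350+2·8749) = (227137,35048)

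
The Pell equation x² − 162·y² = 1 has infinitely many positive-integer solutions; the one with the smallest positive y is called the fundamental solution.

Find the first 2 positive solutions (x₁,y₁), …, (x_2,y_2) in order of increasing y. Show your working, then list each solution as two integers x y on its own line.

√162 = [12; 1,2,1,2,12,2,1,2,1,24, …], period ℓ=10 (even) → k=9
step 0: (12, 1)  from 12·(1,0) + (0,1)
…
step 2: (38, 3)  from 2·(13,1) + (12,1)
step 3: (51, 4)  from 1·(38,3) + (13,1)
…
step 5: (1731, 136)  from 12·(140,11) + (51,4)
step 6: (3602, 283)  from 2·(1731,136) + (140,11)
…
step 8: (14268, 1121)  from 2·(5333,419) + (3602,283)
step 9: (19601, 1540)  from 1·(14268,1121) + (5333,419)
(x₁, y₁) = (19601, 1540);  19601² − 162·1540² = 1 ✓
n=2: (19601,1540)∘(19601,1540) = (19601·19601+162·1540·1540, 19601·1540+1540·19601) = (768398401,60371080)

19601 1540
768398401 60371080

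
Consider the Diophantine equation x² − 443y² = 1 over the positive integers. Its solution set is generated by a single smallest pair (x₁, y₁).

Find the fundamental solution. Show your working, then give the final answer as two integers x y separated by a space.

442 21

d=443: √d = [21; 21,42] (ℓ=2, even), read p_1/q_1
a_0=21:  p_0=21·1+0=21,  q_0=21·0+1=1
a_1=21:  p_1=21·21+1=442,  q_1=21·1+0=21
fundamental: x₁=442, y₁=21  (since 195364 − 443·441 = 1)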